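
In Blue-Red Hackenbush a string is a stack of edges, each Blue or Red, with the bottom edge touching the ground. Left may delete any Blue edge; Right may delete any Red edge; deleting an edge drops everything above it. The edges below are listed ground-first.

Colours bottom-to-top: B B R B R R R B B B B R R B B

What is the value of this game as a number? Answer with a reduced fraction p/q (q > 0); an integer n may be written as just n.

B: Left { 0 }, Right { none } = simplest 1
BB: Left { 0,1 }, Right { none } = simplest 2
BBR: Left { 0,1 }, Right { 2 } = simplest 3/2
BBRB: Left { 0,1,3/2 }, Right { 2 } = simplest 7/4
BBRBR: Left { 0,1,3/2 }, Right { 7/4,2 } = simplest 13/8
BBRBRR: Left { 0,1,3/2 }, Right { 13/8,7/4,2 } = simplest 25/16
BBRBRRR: Left { 0,1,3/2 }, Right { 25/16,13/8,7/4,2 } = simplest 49/32
BBRBRRRB: Left { 0,1,3/2,49/32 }, Right { 25/16,13/8,7/4,2 } = simplest 99/64
BBRBRRRBB: Left { 0,1,3/2,49/32,99/64 }, Right { 25/16,13/8,7/4,2 } = simplest 199/128
BBRBRRRBBB: Left { 0,1,3/2,49/32,99/64,199/128 }, Right { 25/16,13/8,7/4,2 } = simplest 399/256
BBRBRRRBBBB: Left { 0,1,3/2,49/32,99/64,199/128,399/256 }, Right { 25/16,13/8,7/4,2 } = simplest 799/512
BBRBRRRBBBBR: Left { 0,1,3/2,49/32,99/64,199/128,399/256 }, Right { 799/512,25/16,13/8,7/4,2 } = simplest 1597/1024
BBRBRRRBBBBRR: Left { 0,1,3/2,49/32,99/64,199/128,399/256 }, Right { 1597/1024,799/512,25/16,13/8,7/4,2 } = simplest 3193/2048
BBRBRRRBBBBRRB: Left { 0,1,3/2,49/32,99/64,199/128,399/256,3193/2048 }, Right { 1597/1024,799/512,25/16,13/8,7/4,2 } = simplest 6387/4096
BBRBRRRBBBBRRBB: Left { 0,1,3/2,49/32,99/64,199/128,399/256,3193/2048,6387/4096 }, Right { 1597/1024,799/512,25/16,13/8,7/4,2 } = simplest 12775/8192

12775/8192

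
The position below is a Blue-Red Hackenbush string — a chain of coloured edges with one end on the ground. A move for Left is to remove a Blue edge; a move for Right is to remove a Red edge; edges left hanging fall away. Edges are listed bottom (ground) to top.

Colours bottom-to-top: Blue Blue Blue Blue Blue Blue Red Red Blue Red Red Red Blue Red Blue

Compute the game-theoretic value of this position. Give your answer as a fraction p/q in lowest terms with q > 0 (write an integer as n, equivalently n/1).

Prefix values for Blue Blue Blue Blue Blue Blue Red Red Blue Red Red Red Blue Red Blue via {L|R} + simplicity:
g(B) = { 0 | (no moves) } — 1
g(BB) = { 0 1 | (no moves) } — 2
g(BBB) = { 0 1 2 | (no moves) } — 3
g(BBBB) = { 0 1 2 3 | (no moves) } — 4
g(BBBBB) = { 0 1 2 3 4 | (no moves) } — 5
g(BBBBBB) = { 0 1 2 3 4 5 | (no moves) } — 6
g(BBBBBBR) = { 0 1 2 3 4 5 | 6 } — 11/2
g(BBBBBBRR) = { 0 1 2 3 4 5 | 11/2 6 } — 21/4
g(BBBBBBRRB) = { 0 1 2 3 4 5 21/4 | 11/2 6 } — 43/8
g(BBBBBBRRBR) = { 0 1 2 3 4 5 21/4 | 43/8 11/2 6 } — 85/16
g(BBBBBBRRBRR) = { 0 1 2 3 4 5 21/4 | 85/16 43/8 11/2 6 } — 169/32
g(BBBBBBRRBRRR) = { 0 1 2 3 4 5 21/4 | 169/32 85/16 43/8 11/2 6 } — 337/64
g(BBBBBBRRBRRRB) = { 0 1 2 3 4 5 21/4 337/64 | 169/32 85/16 43/8 11/2 6 } — 675/128
g(BBBBBBRRBRRRBR) = { 0 1 2 3 4 5 21/4 337/64 | 675/128 169/32 85/16 43/8 11/2 6 } — 1349/256
g(BBBBBBRRBRRRBRB) = { 0 1 2 3 4 5 21/4 337/64 1349/256 | 675/128 169/32 85/16 43/8 11/2 6 } — 2699/512

2699/512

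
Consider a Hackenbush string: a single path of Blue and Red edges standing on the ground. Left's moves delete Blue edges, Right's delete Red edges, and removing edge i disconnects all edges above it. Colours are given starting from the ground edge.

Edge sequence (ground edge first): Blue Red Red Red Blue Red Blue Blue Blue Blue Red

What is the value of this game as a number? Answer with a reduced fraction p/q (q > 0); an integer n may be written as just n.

189/1024

Prefix values for Blue Red Red Red Blue Red Blue Blue Blue Blue Red via {L|R} + simplicity:
1 of 11 · B · max L 0 · min R +∞ -> 1
2 of 11 · BR · max L 0 · min R 1 -> 1/2
3 of 11 · BRR · max L 0 · min R 1/2 -> 1/4
4 of 11 · BRRR · max L 0 · min R 1/4 -> 1/8
5 of 11 · BRRRB · max L 1/8 · min R 1/4 -> 3/16
6 of 11 · BRRRBR · max L 1/8 · min R 3/16 -> 5/32
7 of 11 · BRRRBRB · max L 5/32 · min R 3/16 -> 11/64
8 of 11 · BRRRBRBB · max L 11/64 · min R 3/16 -> 23/128
9 of 11 · BRRRBRBBB · max L 23/128 · min R 3/16 -> 47/256
10 of 11 · BRRRBRBBBB · max L 47/256 · min R 3/16 -> 95/512
11 of 11 · BRRRBRBBBBR · max L 47/256 · min R 95/512 -> 189/1024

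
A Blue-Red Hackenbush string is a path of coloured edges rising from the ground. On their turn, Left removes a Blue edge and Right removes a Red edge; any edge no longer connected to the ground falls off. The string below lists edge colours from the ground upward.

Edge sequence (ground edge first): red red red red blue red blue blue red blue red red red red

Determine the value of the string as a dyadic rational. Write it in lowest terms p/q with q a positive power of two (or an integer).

Prefix values for red red red red blue red blue blue red blue red red red red via {L|R} + simplicity:
g_1 [r]  L=[(no moves)]  R=[0]  — -1
g_2 [rr]  L=[(no moves)]  R=[-1; 0]  — -2
g_3 [rrr]  L=[(no moves)]  R=[-2; -1; 0]  — -3
g_4 [rrrr]  L=[(no moves)]  R=[-3; -2; -1; 0]  — -4
g_5 [rrrrb]  L=[-4]  R=[-3; -2; -1; 0]  — -7/2
g_6 [rrrrbr]  L=[-4]  R=[-7/2; -3; -2; -1; 0]  — -15/4
g_7 [rrrrbrb]  L=[-4; -15/4]  R=[-7/2; -3; -2; -1; 0]  — -29/8
g_8 [rrrrbrbb]  L=[-4; -15/4; -29/8]  R=[-7/2; -3; -2; -1; 0]  — -57/16
g_9 [rrrrbrbbr]  L=[-4; -15/4; -29/8]  R=[-57/16; -7/2; -3; -2; -1; 0]  — -115/32
g_10 [rrrrbrbbrb]  L=[-4; -15/4; -29/8; -115/32]  R=[-57/16; -7/2; -3; -2; -1; 0]  — -229/64
g_11 [rrrrbrbbrbr]  L=[-4; -15/4; -29/8; -115/32]  R=[-229/64; -57/16; -7/2; -3; -2; -1; 0]  — -459/128
g_12 [rrrrbrbbrbrr]  L=[-4; -15/4; -29/8; -115/32]  R=[-459/128; -229/64; -57/16; -7/2; -3; -2; -1; 0]  — -919/256
g_13 [rrrrbrbbrbrrr]  L=[-4; -15/4; -29/8; -115/32]  R=[-919/256; -459/128; -229/64; -57/16; -7/2; -3; -2; -1; 0]  — -1839/512
g_14 [rrrrbrbbrbrrrr]  L=[-4; -15/4; -29/8; -115/32]  R=[-1839/512; -919/256; -459/128; -229/64; -57/16; -7/2; -3; -2; -1; 0]  — -3679/1024

-3679/1024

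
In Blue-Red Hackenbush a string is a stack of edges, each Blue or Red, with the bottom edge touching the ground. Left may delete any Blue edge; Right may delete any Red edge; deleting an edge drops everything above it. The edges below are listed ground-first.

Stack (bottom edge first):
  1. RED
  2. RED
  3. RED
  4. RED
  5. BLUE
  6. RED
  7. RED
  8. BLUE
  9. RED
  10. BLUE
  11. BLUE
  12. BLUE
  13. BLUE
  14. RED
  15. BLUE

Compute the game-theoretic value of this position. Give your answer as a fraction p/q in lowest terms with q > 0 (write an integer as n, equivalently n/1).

-7813/2048

Build val(s[:k]) for k = 1..15, string s = RED RED RED RED BLUE RED RED BLUE RED BLUE BLUE BLUE BLUE RED BLUE.
val(R) = { none | 0 } ⇒ -1
val(RR) = { none | -1 0 } ⇒ -2
val(RRR) = { none | -2 -1 0 } ⇒ -3
val(RRRR) = { none | -3 -2 -1 0 } ⇒ -4
val(RRRRB) = { -4 | -3 -2 -1 0 } ⇒ -7/2
val(RRRRBR) = { -4 | -7/2 -3 -2 -1 0 } ⇒ -15/4
val(RRRRBRR) = { -4 | -15/4 -7/2 -3 -2 -1 0 } ⇒ -31/8
val(RRRRBRRB) = { -4 -31/8 | -15/4 -7/2 -3 -2 -1 0 } ⇒ -61/16
val(RRRRBRRBR) = { -4 -31/8 | -61/16 -15/4 -7/2 -3 -2 -1 0 } ⇒ -123/32
val(RRRRBRRBRB) = { -4 -31/8 -123/32 | -61/16 -15/4 -7/2 -3 -2 -1 0 } ⇒ -245/64
val(RRRRBRRBRBB) = { -4 -31/8 -123/32 -245/64 | -61/16 -15/4 -7/2 -3 -2 -1 0 } ⇒ -489/128
val(RRRRBRRBRBBB) = { -4 -31/8 -123/32 -245/64 -489/128 | -61/16 -15/4 -7/2 -3 -2 -1 0 } ⇒ -977/256
val(RRRRBRRBRBBBB) = { -4 -31/8 -123/32 -245/64 -489/128 -977/256 | -61/16 -15/4 -7/2 -3 -2 -1 0 } ⇒ -1953/512
val(RRRRBRRBRBBBBR) = { -4 -31/8 -123/32 -245/64 -489/128 -977/256 | -1953/512 -61/16 -15/4 -7/2 -3 -2 -1 0 } ⇒ -3907/1024
val(RRRRBRRBRBBBBRB) = { -4 -31/8 -123/32 -245/64 -489/128 -977/256 -3907/1024 | -1953/512 -61/16 -15/4 -7/2 -3 -2 -1 0 } ⇒ -7813/2048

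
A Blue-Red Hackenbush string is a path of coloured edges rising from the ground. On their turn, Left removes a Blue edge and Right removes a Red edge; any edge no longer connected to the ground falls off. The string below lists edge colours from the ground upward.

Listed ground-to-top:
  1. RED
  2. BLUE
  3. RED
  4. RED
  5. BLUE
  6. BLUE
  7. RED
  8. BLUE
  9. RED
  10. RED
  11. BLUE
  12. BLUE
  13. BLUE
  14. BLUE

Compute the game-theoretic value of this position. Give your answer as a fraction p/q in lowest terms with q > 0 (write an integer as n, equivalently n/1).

Recurse on prefixes of the 14-edge string RED BLUE RED RED BLUE BLUE RED BLUE RED RED BLUE BLUE BLUE BLUE:
g(R) = {  | 0 } gives -1
g(RB) = { -1 | 0 } gives -1/2
g(RBR) = { -1 | -1/2,0 } gives -3/4
g(RBRR) = { -1 | -3/4,-1/2,0 } gives -7/8
g(RBRRB) = { -1,-7/8 | -3/4,-1/2,0 } gives -13/16
g(RBRRBB) = { -1,-7/8,-13/16 | -3/4,-1/2,0 } gives -25/32
g(RBRRBBR) = { -1,-7/8,-13/16 | -25/32,-3/4,-1/2,0 } gives -51/64
g(RBRRBBRB) = { -1,-7/8,-13/16,-51/64 | -25/32,-3/4,-1/2,0 } gives -101/128
g(RBRRBBRBR) = { -1,-7/8,-13/16,-51/64 | -101/128,-25/32,-3/4,-1/2,0 } gives -203/256
g(RBRRBBRBRR) = { -1,-7/8,-13/16,-51/64 | -203/256,-101/128,-25/32,-3/4,-1/2,0 } gives -407/512
g(RBRRBBRBRRB) = { -1,-7/8,-13/16,-51/64,-407/512 | -203/256,-101/128,-25/32,-3/4,-1/2,0 } gives -813/1024
g(RBRRBBRBRRBB) = { -1,-7/8,-13/16,-51/64,-407/512,-813/1024 | -203/256,-101/128,-25/32,-3/4,-1/2,0 } gives -1625/2048
g(RBRRBBRBRRBBB) = { -1,-7/8,-13/16,-51/64,-407/512,-813/1024,-1625/2048 | -203/256,-101/128,-25/32,-3/4,-1/2,0 } gives -3249/4096
g(RBRRBBRBRRBBBB) = { -1,-7/8,-13/16,-51/64,-407/512,-813/1024,-1625/2048,-3249/4096 | -203/256,-101/128,-25/32,-3/4,-1/2,0 } gives -6497/8192

-6497/8192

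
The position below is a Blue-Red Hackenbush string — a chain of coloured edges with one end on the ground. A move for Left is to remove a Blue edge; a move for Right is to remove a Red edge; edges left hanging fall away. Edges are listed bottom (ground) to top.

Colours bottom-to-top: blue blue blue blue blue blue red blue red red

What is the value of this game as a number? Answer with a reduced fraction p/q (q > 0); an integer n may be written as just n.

89/16

Build value(s[:k]) for k = 1..10, string s = blue blue blue blue blue blue red blue red red.
1 of 10 · b · max L 0 · min R +∞ -> 1
2 of 10 · bb · max L 1 · min R +∞ -> 2
3 of 10 · bbb · max L 2 · min R +∞ -> 3
4 of 10 · bbbb · max L 3 · min R +∞ -> 4
5 of 10 · bbbbb · max L 4 · min R +∞ -> 5
6 of 10 · bbbbbb · max L 5 · min R +∞ -> 6
7 of 10 · bbbbbbr · max L 5 · min R 6 -> 11/2
8 of 10 · bbbbbbrb · max L 11/2 · min R 6 -> 23/4
9 of 10 · bbbbbbrbr · max L 11/2 · min R 23/4 -> 45/8
10 of 10 · bbbbbbrbrr · max L 11/2 · min R 45/8 -> 89/16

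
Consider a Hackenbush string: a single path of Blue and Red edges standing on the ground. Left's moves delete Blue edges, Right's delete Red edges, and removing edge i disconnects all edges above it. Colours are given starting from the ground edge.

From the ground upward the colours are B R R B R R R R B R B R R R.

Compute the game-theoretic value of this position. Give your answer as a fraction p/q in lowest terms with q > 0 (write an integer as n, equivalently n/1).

2129/8192

Recurse on prefixes of the 14-edge string B R R B R R R R B R B R R R:
step 1: add B to get B; options L={ 0 } R={ none } -> 1
step 2: add R to get BR; options L={ 0 } R={ 1 } -> 1/2
step 3: add R to get BRR; options L={ 0 } R={ 1/2 1 } -> 1/4
step 4: add B to get BRRB; options L={ 0 1/4 } R={ 1/2 1 } -> 3/8
step 5: add R to get BRRBR; options L={ 0 1/4 } R={ 3/8 1/2 1 } -> 5/16
step 6: add R to get BRRBRR; options L={ 0 1/4 } R={ 5/16 3/8 1/2 1 } -> 9/32
step 7: add R to get BRRBRRR; options L={ 0 1/4 } R={ 9/32 5/16 3/8 1/2 1 } -> 17/64
step 8: add R to get BRRBRRRR; options L={ 0 1/4 } R={ 17/64 9/32 5/16 3/8 1/2 1 } -> 33/128
step 9: add B to get BRRBRRRRB; options L={ 0 1/4 33/128 } R={ 17/64 9/32 5/16 3/8 1/2 1 } -> 67/256
step 10: add R to get BRRBRRRRBR; options L={ 0 1/4 33/128 } R={ 67/256 17/64 9/32 5/16 3/8 1/2 1 } -> 133/512
step 11: add B to get BRRBRRRRBRB; options L={ 0 1/4 33/128 133/512 } R={ 67/256 17/64 9/32 5/16 3/8 1/2 1 } -> 267/1024
step 12: add R to get BRRBRRRRBRBR; options L={ 0 1/4 33/128 133/512 } R={ 267/1024 67/256 17/64 9/32 5/16 3/8 1/2 1 } -> 533/2048
step 13: add R to get BRRBRRRRBRBRR; options L={ 0 1/4 33/128 133/512 } R={ 533/2048 267/1024 67/256 17/64 9/32 5/16 3/8 1/2 1 } -> 1065/4096
step 14: add R to get BRRBRRRRBRBRRR; options L={ 0 1/4 33/128 133/512 } R={ 1065/4096 533/2048 267/1024 67/256 17/64 9/32 5/16 3/8 1/2 1 } -> 2129/8192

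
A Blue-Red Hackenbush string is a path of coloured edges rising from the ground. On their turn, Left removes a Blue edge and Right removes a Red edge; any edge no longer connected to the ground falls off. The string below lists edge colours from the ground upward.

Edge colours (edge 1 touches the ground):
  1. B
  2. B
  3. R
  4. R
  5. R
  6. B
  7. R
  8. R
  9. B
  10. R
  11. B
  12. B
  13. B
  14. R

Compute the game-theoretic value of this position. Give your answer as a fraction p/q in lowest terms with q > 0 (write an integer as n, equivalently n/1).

4701/4096

value_1 [B]  L=[0]  R=[none]  -> 1
value_2 [BB]  L=[0,1]  R=[none]  -> 2
value_3 [BBR]  L=[0,1]  R=[2]  -> 3/2
value_4 [BBRR]  L=[0,1]  R=[3/2,2]  -> 5/4
value_5 [BBRRR]  L=[0,1]  R=[5/4,3/2,2]  -> 9/8
value_6 [BBRRRB]  L=[0,1,9/8]  R=[5/4,3/2,2]  -> 19/16
value_7 [BBRRRBR]  L=[0,1,9/8]  R=[19/16,5/4,3/2,2]  -> 37/32
value_8 [BBRRRBRR]  L=[0,1,9/8]  R=[37/32,19/16,5/4,3/2,2]  -> 73/64
value_9 [BBRRRBRRB]  L=[0,1,9/8,73/64]  R=[37/32,19/16,5/4,3/2,2]  -> 147/128
value_10 [BBRRRBRRBR]  L=[0,1,9/8,73/64]  R=[147/128,37/32,19/16,5/4,3/2,2]  -> 293/256
value_11 [BBRRRBRRBRB]  L=[0,1,9/8,73/64,293/256]  R=[147/128,37/32,19/16,5/4,3/2,2]  -> 587/512
value_12 [BBRRRBRRBRBB]  L=[0,1,9/8,73/64,293/256,587/512]  R=[147/128,37/32,19/16,5/4,3/2,2]  -> 1175/1024
value_13 [BBRRRBRRBRBBB]  L=[0,1,9/8,73/64,293/256,587/512,1175/1024]  R=[147/128,37/32,19/16,5/4,3/2,2]  -> 2351/2048
value_14 [BBRRRBRRBRBBBR]  L=[0,1,9/8,73/64,293/256,587/512,1175/1024]  R=[2351/2048,147/128,37/32,19/16,5/4,3/2,2]  -> 4701/4096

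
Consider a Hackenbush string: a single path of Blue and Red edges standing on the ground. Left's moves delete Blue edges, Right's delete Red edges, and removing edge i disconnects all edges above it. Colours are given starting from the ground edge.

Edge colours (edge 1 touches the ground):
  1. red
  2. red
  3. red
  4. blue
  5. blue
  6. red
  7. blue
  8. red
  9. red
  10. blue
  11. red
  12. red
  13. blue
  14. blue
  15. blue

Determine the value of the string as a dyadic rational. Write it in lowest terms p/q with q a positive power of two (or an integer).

-9649/4096

Recurse on prefixes of the 15-edge string red red red blue blue red blue red red blue red red blue blue blue:
r: Left { · }, Right { 0 } => simplest -1
rr: Left { · }, Right { -1; 0 } => simplest -2
rrr: Left { · }, Right { -2; -1; 0 } => simplest -3
rrrb: Left { -3 }, Right { -2; -1; 0 } => simplest -5/2
rrrbb: Left { -3; -5/2 }, Right { -2; -1; 0 } => simplest -9/4
rrrbbr: Left { -3; -5/2 }, Right { -9/4; -2; -1; 0 } => simplest -19/8
rrrbbrb: Left { -3; -5/2; -19/8 }, Right { -9/4; -2; -1; 0 } => simplest -37/16
rrrbbrbr: Left { -3; -5/2; -19/8 }, Right { -37/16; -9/4; -2; -1; 0 } => simplest -75/32
rrrbbrbrr: Left { -3; -5/2; -19/8 }, Right { -75/32; -37/16; -9/4; -2; -1; 0 } => simplest -151/64
rrrbbrbrrb: Left { -3; -5/2; -19/8; -151/64 }, Right { -75/32; -37/16; -9/4; -2; -1; 0 } => simplest -301/128
rrrbbrbrrbr: Left { -3; -5/2; -19/8; -151/64 }, Right { -301/128; -75/32; -37/16; -9/4; -2; -1; 0 } => simplest -603/256
rrrbbrbrrbrr: Left { -3; -5/2; -19/8; -151/64 }, Right { -603/256; -301/128; -75/32; -37/16; -9/4; -2; -1; 0 } => simplest -1207/512
rrrbbrbrrbrrb: Left { -3; -5/2; -19/8; -151/64; -1207/512 }, Right { -603/256; -301/128; -75/32; -37/16; -9/4; -2; -1; 0 } => simplest -2413/1024
rrrbbrbrrbrrbb: Left { -3; -5/2; -19/8; -151/64; -1207/512; -2413/1024 }, Right { -603/256; -301/128; -75/32; -37/16; -9/4; -2; -1; 0 } => simplest -4825/2048
rrrbbrbrrbrrbbb: Left { -3; -5/2; -19/8; -151/64; -1207/512; -2413/1024; -4825/2048 }, Right { -603/256; -301/128; -75/32; -37/16; -9/4; -2; -1; 0 } => simplest -9649/4096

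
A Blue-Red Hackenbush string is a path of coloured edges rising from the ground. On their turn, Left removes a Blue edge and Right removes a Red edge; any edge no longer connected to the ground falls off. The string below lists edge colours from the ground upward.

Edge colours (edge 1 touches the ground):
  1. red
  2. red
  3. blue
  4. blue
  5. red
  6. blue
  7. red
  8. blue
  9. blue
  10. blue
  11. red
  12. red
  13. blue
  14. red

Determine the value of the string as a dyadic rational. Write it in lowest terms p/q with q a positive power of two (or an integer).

-5403/4096

Recurse on prefixes of the 14-edge string red red blue blue red blue red blue blue blue red red blue red:
G_1 [r]  L=[(no moves)]  R=[0]  -> -1
G_2 [rr]  L=[(no moves)]  R=[-1,0]  -> -2
G_3 [rrb]  L=[-2]  R=[-1,0]  -> -3/2
G_4 [rrbb]  L=[-2,-3/2]  R=[-1,0]  -> -5/4
G_5 [rrbbr]  L=[-2,-3/2]  R=[-5/4,-1,0]  -> -11/8
G_6 [rrbbrb]  L=[-2,-3/2,-11/8]  R=[-5/4,-1,0]  -> -21/16
G_7 [rrbbrbr]  L=[-2,-3/2,-11/8]  R=[-21/16,-5/4,-1,0]  -> -43/32
G_8 [rrbbrbrb]  L=[-2,-3/2,-11/8,-43/32]  R=[-21/16,-5/4,-1,0]  -> -85/64
G_9 [rrbbrbrbb]  L=[-2,-3/2,-11/8,-43/32,-85/64]  R=[-21/16,-5/4,-1,0]  -> -169/128
G_10 [rrbbrbrbbb]  L=[-2,-3/2,-11/8,-43/32,-85/64,-169/128]  R=[-21/16,-5/4,-1,0]  -> -337/256
G_11 [rrbbrbrbbbr]  L=[-2,-3/2,-11/8,-43/32,-85/64,-169/128]  R=[-337/256,-21/16,-5/4,-1,0]  -> -675/512
G_12 [rrbbrbrbbbrr]  L=[-2,-3/2,-11/8,-43/32,-85/64,-169/128]  R=[-675/512,-337/256,-21/16,-5/4,-1,0]  -> -1351/1024
G_13 [rrbbrbrbbbrrb]  L=[-2,-3/2,-11/8,-43/32,-85/64,-169/128,-1351/1024]  R=[-675/512,-337/256,-21/16,-5/4,-1,0]  -> -2701/2048
G_14 [rrbbrbrbbbrrbr]  L=[-2,-3/2,-11/8,-43/32,-85/64,-169/128,-1351/1024]  R=[-2701/2048,-675/512,-337/256,-21/16,-5/4,-1,0]  -> -5403/4096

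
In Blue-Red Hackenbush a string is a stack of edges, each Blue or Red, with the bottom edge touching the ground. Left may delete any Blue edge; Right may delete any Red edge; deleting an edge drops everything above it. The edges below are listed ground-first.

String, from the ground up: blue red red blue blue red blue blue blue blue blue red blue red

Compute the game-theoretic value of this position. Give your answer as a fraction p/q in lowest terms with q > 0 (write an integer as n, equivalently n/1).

step 1: add blue to get b; options L={ 0 } R={ — } gives 1
step 2: add red to get br; options L={ 0 } R={ 1 } gives 1/2
step 3: add red to get brr; options L={ 0 } R={ 1/2,1 } gives 1/4
step 4: add blue to get brrb; options L={ 0,1/4 } R={ 1/2,1 } gives 3/8
step 5: add blue to get brrbb; options L={ 0,1/4,3/8 } R={ 1/2,1 } gives 7/16
step 6: add red to get brrbbr; options L={ 0,1/4,3/8 } R={ 7/16,1/2,1 } gives 13/32
step 7: add blue to get brrbbrb; options L={ 0,1/4,3/8,13/32 } R={ 7/16,1/2,1 } gives 27/64
step 8: add blue to get brrbbrbb; options L={ 0,1/4,3/8,13/32,27/64 } R={ 7/16,1/2,1 } gives 55/128
step 9: add blue to get brrbbrbbb; options L={ 0,1/4,3/8,13/32,27/64,55/128 } R={ 7/16,1/2,1 } gives 111/256
step 10: add blue to get brrbbrbbbb; options L={ 0,1/4,3/8,13/32,27/64,55/128,111/256 } R={ 7/16,1/2,1 } gives 223/512
step 11: add blue to get brrbbrbbbbb; options L={ 0,1/4,3/8,13/32,27/64,55/128,111/256,223/512 } R={ 7/16,1/2,1 } gives 447/1024
step 12: add red to get brrbbrbbbbbr; options L={ 0,1/4,3/8,13/32,27/64,55/128,111/256,223/512 } R={ 447/1024,7/16,1/2,1 } gives 893/2048
step 13: add blue to get brrbbrbbbbbrb; options L={ 0,1/4,3/8,13/32,27/64,55/128,111/256,223/512,893/2048 } R={ 447/1024,7/16,1/2,1 } gives 1787/4096
step 14: add red to get brrbbrbbbbbrbr; options L={ 0,1/4,3/8,13/32,27/64,55/128,111/256,223/512,893/2048 } R={ 1787/4096,447/1024,7/16,1/2,1 } gives 3573/8192

3573/8192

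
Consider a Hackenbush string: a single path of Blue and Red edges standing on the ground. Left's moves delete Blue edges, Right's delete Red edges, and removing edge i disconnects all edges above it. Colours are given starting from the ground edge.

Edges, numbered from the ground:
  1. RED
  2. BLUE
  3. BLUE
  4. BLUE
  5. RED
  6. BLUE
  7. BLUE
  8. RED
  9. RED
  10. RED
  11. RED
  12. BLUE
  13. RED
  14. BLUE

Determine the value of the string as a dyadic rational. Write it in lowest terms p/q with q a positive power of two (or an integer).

Prefix values for RED BLUE BLUE BLUE RED BLUE BLUE RED RED RED RED BLUE RED BLUE via {L|R} + simplicity:
step 1: add RED to get R; options L={ — } R={ 0 } gives -1
step 2: add BLUE to get RB; options L={ -1 } R={ 0 } gives -1/2
step 3: add BLUE to get RBB; options L={ -1, -1/2 } R={ 0 } gives -1/4
step 4: add BLUE to get RBBB; options L={ -1, -1/2, -1/4 } R={ 0 } gives -1/8
step 5: add RED to get RBBBR; options L={ -1, -1/2, -1/4 } R={ -1/8, 0 } gives -3/16
step 6: add BLUE to get RBBBRB; options L={ -1, -1/2, -1/4, -3/16 } R={ -1/8, 0 } gives -5/32
step 7: add BLUE to get RBBBRBB; options L={ -1, -1/2, -1/4, -3/16, -5/32 } R={ -1/8, 0 } gives -9/64
step 8: add RED to get RBBBRBBR; options L={ -1, -1/2, -1/4, -3/16, -5/32 } R={ -9/64, -1/8, 0 } gives -19/128
step 9: add RED to get RBBBRBBRR; options L={ -1, -1/2, -1/4, -3/16, -5/32 } R={ -19/128, -9/64, -1/8, 0 } gives -39/256
step 10: add RED to get RBBBRBBRRR; options L={ -1, -1/2, -1/4, -3/16, -5/32 } R={ -39/256, -19/128, -9/64, -1/8, 0 } gives -79/512
step 11: add RED to get RBBBRBBRRRR; options L={ -1, -1/2, -1/4, -3/16, -5/32 } R={ -79/512, -39/256, -19/128, -9/64, -1/8, 0 } gives -159/1024
step 12: add BLUE to get RBBBRBBRRRRB; options L={ -1, -1/2, -1/4, -3/16, -5/32, -159/1024 } R={ -79/512, -39/256, -19/128, -9/64, -1/8, 0 } gives -317/2048
step 13: add RED to get RBBBRBBRRRRBR; options L={ -1, -1/2, -1/4, -3/16, -5/32, -159/1024 } R={ -317/2048, -79/512, -39/256, -19/128, -9/64, -1/8, 0 } gives -635/4096
step 14: add BLUE to get RBBBRBBRRRRBRB; options L={ -1, -1/2, -1/4, -3/16, -5/32, -159/1024, -635/4096 } R={ -317/2048, -79/512, -39/256, -19/128, -9/64, -1/8, 0 } gives -1269/8192

-1269/8192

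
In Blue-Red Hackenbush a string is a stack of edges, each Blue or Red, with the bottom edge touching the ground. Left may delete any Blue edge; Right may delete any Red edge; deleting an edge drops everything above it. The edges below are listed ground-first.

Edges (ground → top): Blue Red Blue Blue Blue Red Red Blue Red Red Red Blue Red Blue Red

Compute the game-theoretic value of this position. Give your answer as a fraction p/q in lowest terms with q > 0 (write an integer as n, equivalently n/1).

14613/16384

Build v(s[:k]) for k = 1..15, string s = Blue Red Blue Blue Blue Red Red Blue Red Red Red Blue Red Blue Red.
step 1: add Blue to get B; options L={ 0 } R={ · } -> 1
step 2: add Red to get BR; options L={ 0 } R={ 1 } -> 1/2
step 3: add Blue to get BRB; options L={ 0 1/2 } R={ 1 } -> 3/4
step 4: add Blue to get BRBB; options L={ 0 1/2 3/4 } R={ 1 } -> 7/8
step 5: add Blue to get BRBBB; options L={ 0 1/2 3/4 7/8 } R={ 1 } -> 15/16
step 6: add Red to get BRBBBR; options L={ 0 1/2 3/4 7/8 } R={ 15/16 1 } -> 29/32
step 7: add Red to get BRBBBRR; options L={ 0 1/2 3/4 7/8 } R={ 29/32 15/16 1 } -> 57/64
step 8: add Blue to get BRBBBRRB; options L={ 0 1/2 3/4 7/8 57/64 } R={ 29/32 15/16 1 } -> 115/128
step 9: add Red to get BRBBBRRBR; options L={ 0 1/2 3/4 7/8 57/64 } R={ 115/128 29/32 15/16 1 } -> 229/256
step 10: add Red to get BRBBBRRBRR; options L={ 0 1/2 3/4 7/8 57/64 } R={ 229/256 115/128 29/32 15/16 1 } -> 457/512
step 11: add Red to get BRBBBRRBRRR; options L={ 0 1/2 3/4 7/8 57/64 } R={ 457/512 229/256 115/128 29/32 15/16 1 } -> 913/1024
step 12: add Blue to get BRBBBRRBRRRB; options L={ 0 1/2 3/4 7/8 57/64 913/1024 } R={ 457/512 229/256 115/128 29/32 15/16 1 } -> 1827/2048
step 13: add Red to get BRBBBRRBRRRBR; options L={ 0 1/2 3/4 7/8 57/64 913/1024 } R={ 1827/2048 457/512 229/256 115/128 29/32 15/16 1 } -> 3653/4096
step 14: add Blue to get BRBBBRRBRRRBRB; options L={ 0 1/2 3/4 7/8 57/64 913/1024 3653/4096 } R={ 1827/2048 457/512 229/256 115/128 29/32 15/16 1 } -> 7307/8192
step 15: add Red to get BRBBBRRBRRRBRBR; options L={ 0 1/2 3/4 7/8 57/64 913/1024 3653/4096 } R={ 7307/8192 1827/2048 457/512 229/256 115/128 29/32 15/16 1 } -> 14613/16384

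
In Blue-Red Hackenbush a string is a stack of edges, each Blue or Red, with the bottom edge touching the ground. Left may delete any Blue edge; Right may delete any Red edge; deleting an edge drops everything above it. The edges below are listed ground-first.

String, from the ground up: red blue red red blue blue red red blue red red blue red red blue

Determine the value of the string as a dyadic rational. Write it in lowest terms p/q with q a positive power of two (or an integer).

-13165/16384

Recurse on prefixes of the 15-edge string red blue red red blue blue red red blue red red blue red red blue:
r: Left { — }, Right { 0 } = simplest -1
rb: Left { -1 }, Right { 0 } = simplest -1/2
rbr: Left { -1 }, Right { -1/2; 0 } = simplest -3/4
rbrr: Left { -1 }, Right { -3/4; -1/2; 0 } = simplest -7/8
rbrrb: Left { -1; -7/8 }, Right { -3/4; -1/2; 0 } = simplest -13/16
rbrrbb: Left { -1; -7/8; -13/16 }, Right { -3/4; -1/2; 0 } = simplest -25/32
rbrrbbr: Left { -1; -7/8; -13/16 }, Right { -25/32; -3/4; -1/2; 0 } = simplest -51/64
rbrrbbrr: Left { -1; -7/8; -13/16 }, Right { -51/64; -25/32; -3/4; -1/2; 0 } = simplest -103/128
rbrrbbrrb: Left { -1; -7/8; -13/16; -103/128 }, Right { -51/64; -25/32; -3/4; -1/2; 0 } = simplest -205/256
rbrrbbrrbr: Left { -1; -7/8; -13/16; -103/128 }, Right { -205/256; -51/64; -25/32; -3/4; -1/2; 0 } = simplest -411/512
rbrrbbrrbrr: Left { -1; -7/8; -13/16; -103/128 }, Right { -411/512; -205/256; -51/64; -25/32; -3/4; -1/2; 0 } = simplest -823/1024
rbrrbbrrbrrb: Left { -1; -7/8; -13/16; -103/128; -823/1024 }, Right { -411/512; -205/256; -51/64; -25/32; -3/4; -1/2; 0 } = simplest -1645/2048
rbrrbbrrbrrbr: Left { -1; -7/8; -13/16; -103/128; -823/1024 }, Right { -1645/2048; -411/512; -205/256; -51/64; -25/32; -3/4; -1/2; 0 } = simplest -3291/4096
rbrrbbrrbrrbrr: Left { -1; -7/8; -13/16; -103/128; -823/1024 }, Right { -3291/4096; -1645/2048; -411/512; -205/256; -51/64; -25/32; -3/4; -1/2; 0 } = simplest -6583/8192
rbrrbbrrbrrbrrb: Left { -1; -7/8; -13/16; -103/128; -823/1024; -6583/8192 }, Right { -3291/4096; -1645/2048; -411/512; -205/256; -51/64; -25/32; -3/4; -1/2; 0 } = simplest -13165/16384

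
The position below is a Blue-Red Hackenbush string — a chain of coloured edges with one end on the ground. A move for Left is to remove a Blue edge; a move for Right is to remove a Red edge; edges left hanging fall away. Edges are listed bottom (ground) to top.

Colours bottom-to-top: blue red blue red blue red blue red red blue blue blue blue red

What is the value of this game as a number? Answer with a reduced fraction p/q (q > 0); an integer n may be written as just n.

5437/8192

edge 1 of 14 (blue): { 0 | · } => 1
edge 2 of 14 (red): { 0 | 1 } => 1/2
edge 3 of 14 (blue): { 0,1/2 | 1 } => 3/4
edge 4 of 14 (red): { 0,1/2 | 3/4,1 } => 5/8
edge 5 of 14 (blue): { 0,1/2,5/8 | 3/4,1 } => 11/16
edge 6 of 14 (red): { 0,1/2,5/8 | 11/16,3/4,1 } => 21/32
edge 7 of 14 (blue): { 0,1/2,5/8,21/32 | 11/16,3/4,1 } => 43/64
edge 8 of 14 (red): { 0,1/2,5/8,21/32 | 43/64,11/16,3/4,1 } => 85/128
edge 9 of 14 (red): { 0,1/2,5/8,21/32 | 85/128,43/64,11/16,3/4,1 } => 169/256
edge 10 of 14 (blue): { 0,1/2,5/8,21/32,169/256 | 85/128,43/64,11/16,3/4,1 } => 339/512
edge 11 of 14 (blue): { 0,1/2,5/8,21/32,169/256,339/512 | 85/128,43/64,11/16,3/4,1 } => 679/1024
edge 12 of 14 (blue): { 0,1/2,5/8,21/32,169/256,339/512,679/1024 | 85/128,43/64,11/16,3/4,1 } => 1359/2048
edge 13 of 14 (blue): { 0,1/2,5/8,21/32,169/256,339/512,679/1024,1359/2048 | 85/128,43/64,11/16,3/4,1 } => 2719/4096
edge 14 of 14 (red): { 0,1/2,5/8,21/32,169/256,339/512,679/1024,1359/2048 | 2719/4096,85/128,43/64,11/16,3/4,1 } => 5437/8192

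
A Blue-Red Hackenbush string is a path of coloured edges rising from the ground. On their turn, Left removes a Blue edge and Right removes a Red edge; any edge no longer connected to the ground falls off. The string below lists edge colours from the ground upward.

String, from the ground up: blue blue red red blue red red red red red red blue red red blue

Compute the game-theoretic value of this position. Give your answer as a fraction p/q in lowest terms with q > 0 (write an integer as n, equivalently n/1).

1 of 15 · b · max L 0 · min R +∞ = 1
2 of 15 · bb · max L 1 · min R +∞ = 2
3 of 15 · bbr · max L 1 · min R 2 = 3/2
4 of 15 · bbrr · max L 1 · min R 3/2 = 5/4
5 of 15 · bbrrb · max L 5/4 · min R 3/2 = 11/8
6 of 15 · bbrrbr · max L 5/4 · min R 11/8 = 21/16
7 of 15 · bbrrbrr · max L 5/4 · min R 21/16 = 41/32
8 of 15 · bbrrbrrr · max L 5/4 · min R 41/32 = 81/64
9 of 15 · bbrrbrrrr · max L 5/4 · min R 81/64 = 161/128
10 of 15 · bbrrbrrrrr · max L 5/4 · min R 161/128 = 321/256
11 of 15 · bbrrbrrrrrr · max L 5/4 · min R 321/256 = 641/512
12 of 15 · bbrrbrrrrrrb · max L 641/512 · min R 321/256 = 1283/1024
13 of 15 · bbrrbrrrrrrbr · max L 641/512 · min R 1283/1024 = 2565/2048
14 of 15 · bbrrbrrrrrrbrr · max L 641/512 · min R 2565/2048 = 5129/4096
15 of 15 · bbrrbrrrrrrbrrb · max L 5129/4096 · min R 2565/2048 = 10259/8192

10259/8192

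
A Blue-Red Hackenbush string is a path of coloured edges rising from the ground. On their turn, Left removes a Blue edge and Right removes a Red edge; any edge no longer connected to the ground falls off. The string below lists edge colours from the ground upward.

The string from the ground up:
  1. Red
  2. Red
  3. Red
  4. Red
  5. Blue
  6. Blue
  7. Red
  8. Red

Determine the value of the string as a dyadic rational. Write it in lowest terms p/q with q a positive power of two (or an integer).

R: Left { · }, Right { 0 } → simplest -1
RR: Left { · }, Right { -1,0 } → simplest -2
RRR: Left { · }, Right { -2,-1,0 } → simplest -3
RRRR: Left { · }, Right { -3,-2,-1,0 } → simplest -4
RRRRB: Left { -4 }, Right { -3,-2,-1,0 } → simplest -7/2
RRRRBB: Left { -4,-7/2 }, Right { -3,-2,-1,0 } → simplest -13/4
RRRRBBR: Left { -4,-7/2 }, Right { -13/4,-3,-2,-1,0 } → simplest -27/8
RRRRBBRR: Left { -4,-7/2 }, Right { -27/8,-13/4,-3,-2,-1,0 } → simplest -55/16

-55/16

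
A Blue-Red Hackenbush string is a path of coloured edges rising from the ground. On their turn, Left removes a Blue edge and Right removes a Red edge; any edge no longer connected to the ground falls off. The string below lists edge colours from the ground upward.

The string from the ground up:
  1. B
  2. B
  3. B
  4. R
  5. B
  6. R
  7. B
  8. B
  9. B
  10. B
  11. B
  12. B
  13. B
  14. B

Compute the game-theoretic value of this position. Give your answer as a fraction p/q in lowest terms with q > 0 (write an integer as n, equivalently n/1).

5631/2048

step 1: add B to get B; options L={ 0 } R={ · } — 1
step 2: add B to get BB; options L={ 0 1 } R={ · } — 2
step 3: add B to get BBB; options L={ 0 1 2 } R={ · } — 3
step 4: add R to get BBBR; options L={ 0 1 2 } R={ 3 } — 5/2
step 5: add B to get BBBRB; options L={ 0 1 2 5/2 } R={ 3 } — 11/4
step 6: add R to get BBBRBR; options L={ 0 1 2 5/2 } R={ 11/4 3 } — 21/8
step 7: add B to get BBBRBRB; options L={ 0 1 2 5/2 21/8 } R={ 11/4 3 } — 43/16
step 8: add B to get BBBRBRBB; options L={ 0 1 2 5/2 21/8 43/16 } R={ 11/4 3 } — 87/32
step 9: add B to get BBBRBRBBB; options L={ 0 1 2 5/2 21/8 43/16 87/32 } R={ 11/4 3 } — 175/64
step 10: add B to get BBBRBRBBBB; options L={ 0 1 2 5/2 21/8 43/16 87/32 175/64 } R={ 11/4 3 } — 351/128
step 11: add B to get BBBRBRBBBBB; options L={ 0 1 2 5/2 21/8 43/16 87/32 175/64 351/128 } R={ 11/4 3 } — 703/256
step 12: add B to get BBBRBRBBBBBB; options L={ 0 1 2 5/2 21/8 43/16 87/32 175/64 351/128 703/256 } R={ 11/4 3 } — 1407/512
step 13: add B to get BBBRBRBBBBBBB; options L={ 0 1 2 5/2 21/8 43/16 87/32 175/64 351/128 703/256 1407/512 } R={ 11/4 3 } — 2815/1024
step 14: add B to get BBBRBRBBBBBBBB; options L={ 0 1 2 5/2 21/8 43/16 87/32 175/64 351/128 703/256 1407/512 2815/1024 } R={ 11/4 3 } — 5631/2048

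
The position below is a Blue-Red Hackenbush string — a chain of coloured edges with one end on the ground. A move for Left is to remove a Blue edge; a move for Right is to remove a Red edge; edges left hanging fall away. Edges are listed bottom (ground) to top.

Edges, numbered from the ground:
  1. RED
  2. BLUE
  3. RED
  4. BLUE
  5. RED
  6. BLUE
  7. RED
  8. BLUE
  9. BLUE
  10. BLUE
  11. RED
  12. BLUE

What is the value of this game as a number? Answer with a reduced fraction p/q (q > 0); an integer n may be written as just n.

-1349/2048

Prefix values for RED BLUE RED BLUE RED BLUE RED BLUE BLUE BLUE RED BLUE via {L|R} + simplicity:
val_1 [R]  L=[none]  R=[0]  so -1
val_2 [RB]  L=[-1]  R=[0]  so -1/2
val_3 [RBR]  L=[-1]  R=[-1/2,0]  so -3/4
val_4 [RBRB]  L=[-1,-3/4]  R=[-1/2,0]  so -5/8
val_5 [RBRBR]  L=[-1,-3/4]  R=[-5/8,-1/2,0]  so -11/16
val_6 [RBRBRB]  L=[-1,-3/4,-11/16]  R=[-5/8,-1/2,0]  so -21/32
val_7 [RBRBRBR]  L=[-1,-3/4,-11/16]  R=[-21/32,-5/8,-1/2,0]  so -43/64
val_8 [RBRBRBRB]  L=[-1,-3/4,-11/16,-43/64]  R=[-21/32,-5/8,-1/2,0]  so -85/128
val_9 [RBRBRBRBB]  L=[-1,-3/4,-11/16,-43/64,-85/128]  R=[-21/32,-5/8,-1/2,0]  so -169/256
val_10 [RBRBRBRBBB]  L=[-1,-3/4,-11/16,-43/64,-85/128,-169/256]  R=[-21/32,-5/8,-1/2,0]  so -337/512
val_11 [RBRBRBRBBBR]  L=[-1,-3/4,-11/16,-43/64,-85/128,-169/256]  R=[-337/512,-21/32,-5/8,-1/2,0]  so -675/1024
val_12 [RBRBRBRBBBRB]  L=[-1,-3/4,-11/16,-43/64,-85/128,-169/256,-675/1024]  R=[-337/512,-21/32,-5/8,-1/2,0]  so -1349/2048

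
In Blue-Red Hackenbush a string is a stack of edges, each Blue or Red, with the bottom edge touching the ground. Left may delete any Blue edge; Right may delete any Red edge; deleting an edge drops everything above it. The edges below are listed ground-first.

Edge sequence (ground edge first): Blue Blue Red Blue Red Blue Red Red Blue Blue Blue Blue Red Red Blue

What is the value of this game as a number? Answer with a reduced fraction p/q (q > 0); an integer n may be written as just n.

13555/8192

B: Left { 0 }, Right { · } = simplest 1
BB: Left { 0,1 }, Right { · } = simplest 2
BBR: Left { 0,1 }, Right { 2 } = simplest 3/2
BBRB: Left { 0,1,3/2 }, Right { 2 } = simplest 7/4
BBRBR: Left { 0,1,3/2 }, Right { 7/4,2 } = simplest 13/8
BBRBRB: Left { 0,1,3/2,13/8 }, Right { 7/4,2 } = simplest 27/16
BBRBRBR: Left { 0,1,3/2,13/8 }, Right { 27/16,7/4,2 } = simplest 53/32
BBRBRBRR: Left { 0,1,3/2,13/8 }, Right { 53/32,27/16,7/4,2 } = simplest 105/64
BBRBRBRRB: Left { 0,1,3/2,13/8,105/64 }, Right { 53/32,27/16,7/4,2 } = simplest 211/128
BBRBRBRRBB: Left { 0,1,3/2,13/8,105/64,211/128 }, Right { 53/32,27/16,7/4,2 } = simplest 423/256
BBRBRBRRBBB: Left { 0,1,3/2,13/8,105/64,211/128,423/256 }, Right { 53/32,27/16,7/4,2 } = simplest 847/512
BBRBRBRRBBBB: Left { 0,1,3/2,13/8,105/64,211/128,423/256,847/512 }, Right { 53/32,27/16,7/4,2 } = simplest 1695/1024
BBRBRBRRBBBBR: Left { 0,1,3/2,13/8,105/64,211/128,423/256,847/512 }, Right { 1695/1024,53/32,27/16,7/4,2 } = simplest 3389/2048
BBRBRBRRBBBBRR: Left { 0,1,3/2,13/8,105/64,211/128,423/256,847/512 }, Right { 3389/2048,1695/1024,53/32,27/16,7/4,2 } = simplest 6777/4096
BBRBRBRRBBBBRRB: Left { 0,1,3/2,13/8,105/64,211/128,423/256,847/512,6777/4096 }, Right { 3389/2048,1695/1024,53/32,27/16,7/4,2 } = simplest 13555/8192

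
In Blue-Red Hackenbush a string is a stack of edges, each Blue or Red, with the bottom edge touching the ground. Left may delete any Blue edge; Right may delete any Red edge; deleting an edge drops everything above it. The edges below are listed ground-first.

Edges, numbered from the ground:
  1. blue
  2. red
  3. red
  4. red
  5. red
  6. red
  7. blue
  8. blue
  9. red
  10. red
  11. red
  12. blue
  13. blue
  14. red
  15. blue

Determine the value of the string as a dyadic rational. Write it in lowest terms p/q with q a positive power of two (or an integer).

Prefix values for blue red red red red red blue blue red red red blue blue red blue via {L|R} + simplicity:
step 1: add blue to get b; options L={ 0 } R={  } gives 1
step 2: add red to get br; options L={ 0 } R={ 1 } gives 1/2
step 3: add red to get brr; options L={ 0 } R={ 1/2,1 } gives 1/4
step 4: add red to get brrr; options L={ 0 } R={ 1/4,1/2,1 } gives 1/8
step 5: add red to get brrrr; options L={ 0 } R={ 1/8,1/4,1/2,1 } gives 1/16
step 6: add red to get brrrrr; options L={ 0 } R={ 1/16,1/8,1/4,1/2,1 } gives 1/32
step 7: add blue to get brrrrrb; options L={ 0,1/32 } R={ 1/16,1/8,1/4,1/2,1 } gives 3/64
step 8: add blue to get brrrrrbb; options L={ 0,1/32,3/64 } R={ 1/16,1/8,1/4,1/2,1 } gives 7/128
step 9: add red to get brrrrrbbr; options L={ 0,1/32,3/64 } R={ 7/128,1/16,1/8,1/4,1/2,1 } gives 13/256
step 10: add red to get brrrrrbbrr; options L={ 0,1/32,3/64 } R={ 13/256,7/128,1/16,1/8,1/4,1/2,1 } gives 25/512
step 11: add red to get brrrrrbbrrr; options L={ 0,1/32,3/64 } R={ 25/512,13/256,7/128,1/16,1/8,1/4,1/2,1 } gives 49/1024
step 12: add blue to get brrrrrbbrrrb; options L={ 0,1/32,3/64,49/1024 } R={ 25/512,13/256,7/128,1/16,1/8,1/4,1/2,1 } gives 99/2048
step 13: add blue to get brrrrrbbrrrbb; options L={ 0,1/32,3/64,49/1024,99/2048 } R={ 25/512,13/256,7/128,1/16,1/8,1/4,1/2,1 } gives 199/4096
step 14: add red to get brrrrrbbrrrbbr; options L={ 0,1/32,3/64,49/1024,99/2048 } R={ 199/4096,25/512,13/256,7/128,1/16,1/8,1/4,1/2,1 } gives 397/8192
step 15: add blue to get brrrrrbbrrrbbrb; options L={ 0,1/32,3/64,49/1024,99/2048,397/8192 } R={ 199/4096,25/512,13/256,7/128,1/16,1/8,1/4,1/2,1 } gives 795/16384

795/16384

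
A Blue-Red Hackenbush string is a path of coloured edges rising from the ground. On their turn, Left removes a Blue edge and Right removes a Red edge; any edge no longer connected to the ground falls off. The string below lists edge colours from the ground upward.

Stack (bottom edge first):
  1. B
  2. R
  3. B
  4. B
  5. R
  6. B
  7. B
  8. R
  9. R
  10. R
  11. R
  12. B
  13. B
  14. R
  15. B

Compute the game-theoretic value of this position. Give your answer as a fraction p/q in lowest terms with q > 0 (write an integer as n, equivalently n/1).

Build value(s[:k]) for k = 1..15, string s = B R B B R B B R R R R B B R B.
step 1: add B to get B; options L={ 0 } R={ — } -> 1
step 2: add R to get BR; options L={ 0 } R={ 1 } -> 1/2
step 3: add B to get BRB; options L={ 0, 1/2 } R={ 1 } -> 3/4
step 4: add B to get BRBB; options L={ 0, 1/2, 3/4 } R={ 1 } -> 7/8
step 5: add R to get BRBBR; options L={ 0, 1/2, 3/4 } R={ 7/8, 1 } -> 13/16
step 6: add B to get BRBBRB; options L={ 0, 1/2, 3/4, 13/16 } R={ 7/8, 1 } -> 27/32
step 7: add B to get BRBBRBB; options L={ 0, 1/2, 3/4, 13/16, 27/32 } R={ 7/8, 1 } -> 55/64
step 8: add R to get BRBBRBBR; options L={ 0, 1/2, 3/4, 13/16, 27/32 } R={ 55/64, 7/8, 1 } -> 109/128
step 9: add R to get BRBBRBBRR; options L={ 0, 1/2, 3/4, 13/16, 27/32 } R={ 109/128, 55/64, 7/8, 1 } -> 217/256
step 10: add R to get BRBBRBBRRR; options L={ 0, 1/2, 3/4, 13/16, 27/32 } R={ 217/256, 109/128, 55/64, 7/8, 1 } -> 433/512
step 11: add R to get BRBBRBBRRRR; options L={ 0, 1/2, 3/4, 13/16, 27/32 } R={ 433/512, 217/256, 109/128, 55/64, 7/8, 1 } -> 865/1024
step 12: add B to get BRBBRBBRRRRB; options L={ 0, 1/2, 3/4, 13/16, 27/32, 865/1024 } R={ 433/512, 217/256, 109/128, 55/64, 7/8, 1 } -> 1731/2048
step 13: add B to get BRBBRBBRRRRBB; options L={ 0, 1/2, 3/4, 13/16, 27/32, 865/1024, 1731/2048 } R={ 433/512, 217/256, 109/128, 55/64, 7/8, 1 } -> 3463/4096
step 14: add R to get BRBBRBBRRRRBBR; options L={ 0, 1/2, 3/4, 13/16, 27/32, 865/1024, 1731/2048 } R={ 3463/4096, 433/512, 217/256, 109/128, 55/64, 7/8, 1 } -> 6925/8192
step 15: add B to get BRBBRBBRRRRBBRB; options L={ 0, 1/2, 3/4, 13/16, 27/32, 865/1024, 1731/2048, 6925/8192 } R={ 3463/4096, 433/512, 217/256, 109/128, 55/64, 7/8, 1 } -> 13851/16384

13851/16384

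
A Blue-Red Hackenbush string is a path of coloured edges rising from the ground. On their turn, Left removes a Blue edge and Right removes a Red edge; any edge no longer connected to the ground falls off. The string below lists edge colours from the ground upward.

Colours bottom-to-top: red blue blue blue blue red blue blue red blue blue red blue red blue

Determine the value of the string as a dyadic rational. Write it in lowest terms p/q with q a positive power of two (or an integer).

-1173/16384

Recurse on prefixes of the 15-edge string red blue blue blue blue red blue blue red blue blue red blue red blue:
step 1: add red to get r; options L={ · } R={ 0 } → -1
step 2: add blue to get rb; options L={ -1 } R={ 0 } → -1/2
step 3: add blue to get rbb; options L={ -1, -1/2 } R={ 0 } → -1/4
step 4: add blue to get rbbb; options L={ -1, -1/2, -1/4 } R={ 0 } → -1/8
step 5: add blue to get rbbbb; options L={ -1, -1/2, -1/4, -1/8 } R={ 0 } → -1/16
step 6: add red to get rbbbbr; options L={ -1, -1/2, -1/4, -1/8 } R={ -1/16, 0 } → -3/32
step 7: add blue to get rbbbbrb; options L={ -1, -1/2, -1/4, -1/8, -3/32 } R={ -1/16, 0 } → -5/64
step 8: add blue to get rbbbbrbb; options L={ -1, -1/2, -1/4, -1/8, -3/32, -5/64 } R={ -1/16, 0 } → -9/128
step 9: add red to get rbbbbrbbr; options L={ -1, -1/2, -1/4, -1/8, -3/32, -5/64 } R={ -9/128, -1/16, 0 } → -19/256
step 10: add blue to get rbbbbrbbrb; options L={ -1, -1/2, -1/4, -1/8, -3/32, -5/64, -19/256 } R={ -9/128, -1/16, 0 } → -37/512
step 11: add blue to get rbbbbrbbrbb; options L={ -1, -1/2, -1/4, -1/8, -3/32, -5/64, -19/256, -37/512 } R={ -9/128, -1/16, 0 } → -73/1024
step 12: add red to get rbbbbrbbrbbr; options L={ -1, -1/2, -1/4, -1/8, -3/32, -5/64, -19/256, -37/512 } R={ -73/1024, -9/128, -1/16, 0 } → -147/2048
step 13: add blue to get rbbbbrbbrbbrb; options L={ -1, -1/2, -1/4, -1/8, -3/32, -5/64, -19/256, -37/512, -147/2048 } R={ -73/1024, -9/128, -1/16, 0 } → -293/4096
step 14: add red to get rbbbbrbbrbbrbr; options L={ -1, -1/2, -1/4, -1/8, -3/32, -5/64, -19/256, -37/512, -147/2048 } R={ -293/4096, -73/1024, -9/128, -1/16, 0 } → -587/8192
step 15: add blue to get rbbbbrbbrbbrbrb; options L={ -1, -1/2, -1/4, -1/8, -3/32, -5/64, -19/256, -37/512, -147/2048, -587/8192 } R={ -293/4096, -73/1024, -9/128, -1/16, 0 } → -1173/16384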